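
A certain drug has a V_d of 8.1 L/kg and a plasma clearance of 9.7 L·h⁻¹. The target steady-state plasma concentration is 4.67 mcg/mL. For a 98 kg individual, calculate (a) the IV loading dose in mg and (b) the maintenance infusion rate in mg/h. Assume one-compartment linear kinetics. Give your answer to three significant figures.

Vd = 8.1 L/kg × 98 kg = 793.8 L
LD = Vd · C_target = 793.8 × 4.67 = 3707 mg
Maintenance: replace elimination → rate = CL × Css = 9.700 × 4.67 = 45.30 mg/h

(a) 3710 mg; (b) 45.3 mg/h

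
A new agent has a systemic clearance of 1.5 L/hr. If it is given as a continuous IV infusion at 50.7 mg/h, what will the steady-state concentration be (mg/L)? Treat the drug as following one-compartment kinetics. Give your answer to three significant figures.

33.8 mg/L

Css = rate / CL = 50.7 / 1.500 = 33.80 mg/L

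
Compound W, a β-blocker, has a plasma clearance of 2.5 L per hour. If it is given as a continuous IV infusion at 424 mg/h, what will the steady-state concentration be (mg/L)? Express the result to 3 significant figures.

Css = rate / CL = 424 / 2.500 = 169.6 mg/L

170 mg/L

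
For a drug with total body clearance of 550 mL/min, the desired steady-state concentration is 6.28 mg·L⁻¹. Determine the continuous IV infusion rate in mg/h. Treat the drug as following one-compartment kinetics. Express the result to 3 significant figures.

Convert clearance: 550 mL/min × 60 min/h ÷ 1000 mL/L = 33.00 L/h
At steady state, infusion rate equals elimination rate: rate in = CL × Css.
Rate = CL × Css = 33.00 × 6.28 = 207.2 mg/h

207 mg/h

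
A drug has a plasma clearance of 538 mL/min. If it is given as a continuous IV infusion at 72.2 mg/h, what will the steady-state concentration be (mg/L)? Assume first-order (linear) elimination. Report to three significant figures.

2.24 mg/L

Convert clearance: 538 mL/min × 60 min/h ÷ 1000 mL/L = 32.28 L/h
Css = rate / CL = 72.2 / 32.28 = 2.237 mg/L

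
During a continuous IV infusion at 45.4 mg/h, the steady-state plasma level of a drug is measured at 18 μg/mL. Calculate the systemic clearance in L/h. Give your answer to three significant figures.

2.52 L/h

At steady state, infusion rate = CL × Css, so CL = rate / Css.
CL = 45.4 / 18 = 2.522 L/h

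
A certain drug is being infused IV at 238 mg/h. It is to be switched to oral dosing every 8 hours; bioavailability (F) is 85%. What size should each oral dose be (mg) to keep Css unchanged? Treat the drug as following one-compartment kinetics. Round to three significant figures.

To maintain the same Css, the systemic dosing rate must be unchanged: F·D/τ = infusion rate.
D = rate × τ / F = 238 × 8 / 0.85 = 2240 mg

2240 mg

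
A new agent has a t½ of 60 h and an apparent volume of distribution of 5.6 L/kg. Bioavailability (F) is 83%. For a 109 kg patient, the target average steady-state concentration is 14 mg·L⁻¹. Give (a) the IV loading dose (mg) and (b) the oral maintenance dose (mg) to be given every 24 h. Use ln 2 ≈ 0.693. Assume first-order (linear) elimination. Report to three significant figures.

Total Vd = 5.6 × 109 = 610.4 L
LD = Vd × C = 610.4 × 14 = 8546 mg
CL = 0.693 × Vd / t½ = 0.693 × 610.4 / 60 = 7.050 L/h
D = CL × Css × τ / F = 7.050 × 14 × 24 / 0.83 = 2854 mg

(a) 8550 mg; (b) 2850 mg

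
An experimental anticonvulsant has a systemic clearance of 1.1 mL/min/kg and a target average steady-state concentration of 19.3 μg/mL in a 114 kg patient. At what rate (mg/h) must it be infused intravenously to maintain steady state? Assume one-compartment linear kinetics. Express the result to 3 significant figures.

145 mg/h

CL = 1.1 mL/min/kg × 114 kg = 125.4 mL/min = 125.4 × 60/1000 = 7.524 L/h
R₀ = 7.524 × 19.3 = 145.2 mg/h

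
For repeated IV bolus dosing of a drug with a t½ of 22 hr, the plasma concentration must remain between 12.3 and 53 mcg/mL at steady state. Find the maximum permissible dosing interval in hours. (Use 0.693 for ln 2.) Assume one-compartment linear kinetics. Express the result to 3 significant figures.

46.4 h

k = 0.693 / t½ = 0.693 / 22 = 0.03150 h⁻¹
Between IV bolus doses, concentration decays as C = C₀·e^(−kτ), so C_peak/C_trough = e^(kτ).
τ_max = ln(C_peak/C_trough) / k = ln(53/12.3) / 0.03150 = 1.461 / 0.03150 = 46.38 h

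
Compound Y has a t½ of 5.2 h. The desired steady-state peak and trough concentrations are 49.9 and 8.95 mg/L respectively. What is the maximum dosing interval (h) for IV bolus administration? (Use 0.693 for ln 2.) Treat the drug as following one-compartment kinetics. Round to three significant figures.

12.9 h

k = 0.693 / t½ = 0.693 / 5.2 = 0.1333 h⁻¹
Between IV bolus doses, concentration decays as C = C₀·e^(−kτ), so C_peak/C_trough = e^(kτ).
τ_max = ln(C_peak/C_trough) / k = ln(49.9/8.95) / 0.1333 = 1.718 / 0.1333 = 12.89 h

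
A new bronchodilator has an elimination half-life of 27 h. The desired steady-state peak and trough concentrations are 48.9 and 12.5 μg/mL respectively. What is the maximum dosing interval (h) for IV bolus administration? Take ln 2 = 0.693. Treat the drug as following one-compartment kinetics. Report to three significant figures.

k = 0.693 / t½ = 0.693 / 27 = 0.02567 h⁻¹
Between IV bolus doses, concentration decays as C = C₀·e^(−kτ), so C_peak/C_trough = e^(kτ).
τ_max = ln(C_peak/C_trough) / k = ln(48.9/12.5) / 0.02567 = 1.364 / 0.02567 = 53.14 h

53.1 h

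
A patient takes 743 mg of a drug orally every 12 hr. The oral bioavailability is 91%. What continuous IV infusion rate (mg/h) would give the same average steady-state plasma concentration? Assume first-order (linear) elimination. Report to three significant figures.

56.3 mg/h

Equivalent systemic input: infusion rate = F·D/τ.
Rate = 0.91 × 743 / 12 = 56.34 mg/h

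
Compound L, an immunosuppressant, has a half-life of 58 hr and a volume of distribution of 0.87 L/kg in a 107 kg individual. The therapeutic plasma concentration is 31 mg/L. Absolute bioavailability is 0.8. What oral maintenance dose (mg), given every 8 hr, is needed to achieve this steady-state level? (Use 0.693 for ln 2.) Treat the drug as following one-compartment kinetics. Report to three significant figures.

345 mg

Total Vd = 0.87 × 107 = 93.09 L
CL = ln 2 · Vd / t½ = 0.693 × 93.09 / 58 = 1.112 L/h
D = CL × Css × τ / F = 1.112 × 31 × 8 / 0.8 = 344.7 mg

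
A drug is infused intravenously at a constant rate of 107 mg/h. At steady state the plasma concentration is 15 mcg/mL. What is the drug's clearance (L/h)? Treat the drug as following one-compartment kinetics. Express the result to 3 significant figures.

7.13 L/h

At steady state, infusion rate = CL × Css, so CL = rate / Css.
CL = 107 / 15 = 7.133 L/h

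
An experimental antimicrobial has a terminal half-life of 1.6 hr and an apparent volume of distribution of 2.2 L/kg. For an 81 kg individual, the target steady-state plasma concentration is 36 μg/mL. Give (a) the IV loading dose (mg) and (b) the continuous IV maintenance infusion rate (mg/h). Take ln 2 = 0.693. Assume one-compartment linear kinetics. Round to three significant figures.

Vd = 2.2 L/kg × 81 kg = 178.2 L
LD = Vd × C = 178.2 × 36 = 6415 mg
CL = 0.693 × Vd / t½ = 0.693 × 178.2 / 1.6 = 77.18 L/h
Infusion rate = CL × Css = 77.18 × 36 = 2778 mg/h

(a) 6420 mg; (b) 2780 mg/h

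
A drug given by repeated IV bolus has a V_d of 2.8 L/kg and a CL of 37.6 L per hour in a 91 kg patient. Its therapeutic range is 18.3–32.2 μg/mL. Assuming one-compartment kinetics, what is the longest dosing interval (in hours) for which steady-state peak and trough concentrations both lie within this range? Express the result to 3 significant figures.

3.83 h

Total Vd = 2.8 × 91 = 254.8 L
k = CL / Vd = 37.60 / 254.8 = 0.1476 h⁻¹
Between IV bolus doses, concentration decays as C = C₀·e^(−kτ), so C_peak/C_trough = e^(kτ).
τ_max = ln(C_peak/C_trough) / k = ln(32.2/18.3) / 0.1476 = 0.5651 / 0.1476 = 3.829 h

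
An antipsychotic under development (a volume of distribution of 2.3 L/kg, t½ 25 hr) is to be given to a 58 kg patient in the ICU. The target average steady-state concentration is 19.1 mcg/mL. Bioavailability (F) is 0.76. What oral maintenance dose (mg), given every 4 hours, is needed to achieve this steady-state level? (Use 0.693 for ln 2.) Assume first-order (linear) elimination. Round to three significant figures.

Vd(total) = 58 kg × 2.3 L/kg = 133.4 L
k = 0.693/25 = 0.02772 h⁻¹, so CL = k·Vd = 0.02772 × 133.4 = 3.698 L/h
D = CL × Css × τ / F = 3.698 × 19.1 × 4 / 0.76 = 371.7 mg

372 mg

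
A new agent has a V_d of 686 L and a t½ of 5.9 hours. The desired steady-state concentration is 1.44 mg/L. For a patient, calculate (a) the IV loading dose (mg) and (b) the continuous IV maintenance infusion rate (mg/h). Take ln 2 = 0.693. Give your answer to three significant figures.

(a) 988 mg; (b) 116 mg/h

LD = Vd × C = 686.0 × 1.44 = 987.8 mg
CL = 0.693 × Vd / t½ = 0.693 × 686.0 / 5.9 = 80.58 L/h
Infusion rate = CL × Css = 80.58 × 1.44 = 116.0 mg/h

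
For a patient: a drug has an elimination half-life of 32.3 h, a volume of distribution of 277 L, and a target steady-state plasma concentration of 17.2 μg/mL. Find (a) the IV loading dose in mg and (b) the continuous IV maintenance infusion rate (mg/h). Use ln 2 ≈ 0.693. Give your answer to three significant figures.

(a) 4760 mg; (b) 102 mg/h

LD = Vd × C = 277.0 × 17.2 = 4764 mg
CL = 0.693 × Vd / t½ = 0.693 × 277.0 / 32.3 = 5.943 L/h
Infusion rate = CL × Css = 5.943 × 17.2 = 102.2 mg/h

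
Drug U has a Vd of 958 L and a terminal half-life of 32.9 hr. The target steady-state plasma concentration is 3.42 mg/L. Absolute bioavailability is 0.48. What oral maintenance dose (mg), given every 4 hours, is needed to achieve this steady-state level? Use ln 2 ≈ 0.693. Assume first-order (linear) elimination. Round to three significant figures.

CL = 0.693 × Vd / t½ = 0.693 × 958.0 / 32.9 = 20.18 L/h
D = CL × Css × τ / F = 20.18 × 3.42 × 4 / 0.48 = 575.1 mg

575 mg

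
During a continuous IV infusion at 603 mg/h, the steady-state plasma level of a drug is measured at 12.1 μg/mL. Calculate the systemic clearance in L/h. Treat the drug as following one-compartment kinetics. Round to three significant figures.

At steady state, infusion rate = CL × Css, so CL = rate / Css.
CL = 603 / 12.1 = 49.83 L/h

49.8 L/h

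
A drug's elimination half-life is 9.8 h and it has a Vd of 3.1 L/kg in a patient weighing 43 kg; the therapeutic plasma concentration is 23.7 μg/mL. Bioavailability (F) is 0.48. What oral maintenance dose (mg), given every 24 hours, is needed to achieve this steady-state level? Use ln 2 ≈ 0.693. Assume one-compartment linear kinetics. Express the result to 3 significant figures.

11200 mg

Total Vd = 3.1 × 43 = 133.3 L
k = 0.693/9.8 = 0.07071 h⁻¹, so CL = k·Vd = 0.07071 × 133.3 = 9.426 L/h
D = CL × Css × τ / F = 9.426 × 23.7 × 24 / 0.48 = 11170 mg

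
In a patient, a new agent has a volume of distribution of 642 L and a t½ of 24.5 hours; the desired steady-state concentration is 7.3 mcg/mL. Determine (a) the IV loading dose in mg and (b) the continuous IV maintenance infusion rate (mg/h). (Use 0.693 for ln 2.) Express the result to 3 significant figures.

LD = Vd × C = 642.0 × 7.3 = 4687 mg
CL = 0.693 × Vd / t½ = 0.693 × 642.0 / 24.5 = 18.16 L/h
Infusion rate = CL × Css = 18.16 × 7.3 = 132.6 mg/h

(a) 4690 mg; (b) 133 mg/h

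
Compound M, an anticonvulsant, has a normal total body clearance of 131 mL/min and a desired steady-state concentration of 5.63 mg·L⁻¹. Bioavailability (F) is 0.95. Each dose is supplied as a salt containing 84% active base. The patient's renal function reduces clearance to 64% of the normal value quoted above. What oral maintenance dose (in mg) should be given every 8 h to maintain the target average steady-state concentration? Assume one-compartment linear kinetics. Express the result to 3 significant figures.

284 mg

Convert clearance: 131 mL/min × 60 min/h ÷ 1000 mL/L = 7.860 L/h
Patient clearance = 0.64 × 7.860 = 5.030 L/h
D = CL × Css × τ / F / S = 5.030 × 5.63 × 8 / 0.95 / 0.84 = 283.9 mg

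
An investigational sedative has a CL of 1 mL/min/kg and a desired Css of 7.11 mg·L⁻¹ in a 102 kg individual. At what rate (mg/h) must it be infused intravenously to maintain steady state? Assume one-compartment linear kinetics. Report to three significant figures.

CL = 1 mL/min/kg × 102 kg = 102.0 mL/min = 102.0 × 60/1000 = 6.120 L/h
Rate = CL × Css = 6.120 × 7.11 = 43.51 mg/h

43.5 mg/h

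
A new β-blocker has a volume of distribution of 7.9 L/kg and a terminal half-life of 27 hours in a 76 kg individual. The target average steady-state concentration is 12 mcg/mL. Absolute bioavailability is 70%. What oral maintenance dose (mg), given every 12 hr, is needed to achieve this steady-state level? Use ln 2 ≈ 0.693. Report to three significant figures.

Vd = 7.9 L/kg × 76 kg = 600.4 L
CL = 0.693 × Vd / t½ = 0.693 × 600.4 / 27 = 15.41 L/h
D = CL × Css × τ / F = 15.41 × 12 × 12 / 0.7 = 3170 mg

3170 mg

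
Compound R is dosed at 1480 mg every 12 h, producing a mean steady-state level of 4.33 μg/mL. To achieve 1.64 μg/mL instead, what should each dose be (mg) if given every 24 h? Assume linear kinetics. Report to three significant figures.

1120 mg

For first-order elimination, Css ∝ F·D/(CL·τ); F and CL are unchanged, so Css ∝ D/τ.
D₂ = D₁ × (Css,target / Css,current) × (τ₂/τ₁) = 1480 × (1.64/4.33) × (24/12) = 1121 mg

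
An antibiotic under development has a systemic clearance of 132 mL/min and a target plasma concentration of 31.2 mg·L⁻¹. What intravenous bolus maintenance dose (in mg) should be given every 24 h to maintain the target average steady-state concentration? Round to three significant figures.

CL = 132 mL/min = 132 × 0.06 = 7.920 L/h
At steady state, dose per interval replaces the amount cleared in that interval: D/τ = CL·Css.
D = CL × Css × τ = 7.920 × 31.2 × 24 = 5930 mg

5930 mg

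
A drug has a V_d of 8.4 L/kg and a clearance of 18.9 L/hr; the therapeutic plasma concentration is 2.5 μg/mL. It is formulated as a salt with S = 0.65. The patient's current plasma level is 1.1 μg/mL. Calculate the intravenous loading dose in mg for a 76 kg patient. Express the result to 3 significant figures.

Total Vd = 8.4 × 76 = 638.4 L
The loading dose fills Vd to the target concentration.
Concentration deficit ΔC = 2.5 − 1.1 = 1.400 mg/L
LD = Vd × ΔC / S = 638.4 × 1.400 / 0.65 = 1375 mg

1380 mg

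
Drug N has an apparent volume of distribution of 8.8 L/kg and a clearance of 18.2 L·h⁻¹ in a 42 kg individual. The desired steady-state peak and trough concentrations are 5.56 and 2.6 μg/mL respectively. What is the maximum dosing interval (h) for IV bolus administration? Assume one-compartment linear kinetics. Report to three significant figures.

Vd(total) = 42 kg × 8.8 L/kg = 369.6 L
k = CL / Vd = 18.20 / 369.6 = 0.04924 h⁻¹
Between IV bolus doses, concentration decays as C = C₀·e^(−kτ), so C_peak/C_trough = e^(kτ).
τ_max = ln(C_peak/C_trough) / k = ln(5.56/2.6) / 0.04924 = 0.7601 / 0.04924 = 15.44 h

15.4 h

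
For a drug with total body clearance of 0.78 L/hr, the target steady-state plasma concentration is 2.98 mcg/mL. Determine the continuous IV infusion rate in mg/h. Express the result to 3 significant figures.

At steady state, infusion rate equals elimination rate: rate in = CL × Css.
Rate = CL × Css = 0.7800 × 2.98 = 2.324 mg/h

2.32 mg/h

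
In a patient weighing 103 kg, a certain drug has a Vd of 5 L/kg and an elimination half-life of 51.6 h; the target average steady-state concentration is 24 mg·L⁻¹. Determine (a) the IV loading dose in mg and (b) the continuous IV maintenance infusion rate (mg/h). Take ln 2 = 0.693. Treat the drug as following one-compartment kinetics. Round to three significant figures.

(a) 12400 mg; (b) 166 mg/h

Total Vd = 5 × 103 = 515.0 L
LD = Vd × C = 515.0 × 24 = 12360 mg
CL = 0.693 × Vd / t½ = 0.693 × 515.0 / 51.6 = 6.917 L/h
Infusion rate = CL × Css = 6.917 × 24 = 166.0 mg/h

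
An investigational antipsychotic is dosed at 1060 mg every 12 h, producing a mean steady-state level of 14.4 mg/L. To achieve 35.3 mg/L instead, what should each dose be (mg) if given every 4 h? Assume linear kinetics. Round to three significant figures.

For first-order elimination, Css ∝ F·D/(CL·τ); F and CL are unchanged, so Css ∝ D/τ.
D₂ = D₁ × (Css,target / Css,current) × (τ₂/τ₁) = 1060 × (35.3/14.4) × (4/12) = 866.2 mg

866 mg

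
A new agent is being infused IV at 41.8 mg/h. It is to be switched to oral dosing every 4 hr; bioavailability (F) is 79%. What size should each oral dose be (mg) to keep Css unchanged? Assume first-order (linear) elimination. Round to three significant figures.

212 mg

To maintain the same Css, the systemic dosing rate must be unchanged: F·D/τ = infusion rate.
D = rate × τ / F = 41.8 × 4 / 0.79 = 211.6 mg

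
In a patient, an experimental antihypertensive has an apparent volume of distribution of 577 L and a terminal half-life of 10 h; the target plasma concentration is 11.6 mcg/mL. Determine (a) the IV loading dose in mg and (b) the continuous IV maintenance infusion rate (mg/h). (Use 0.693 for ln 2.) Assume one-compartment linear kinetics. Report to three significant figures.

(a) 6690 mg; (b) 464 mg/h

LD = Vd × C = 577.0 × 11.6 = 6693 mg
CL = 0.693 × Vd / t½ = 0.693 × 577.0 / 10 = 39.99 L/h
Infusion rate = CL × Css = 39.99 × 11.6 = 463.9 mg/h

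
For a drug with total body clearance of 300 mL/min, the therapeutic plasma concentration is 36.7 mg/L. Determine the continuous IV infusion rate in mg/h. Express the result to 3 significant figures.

661 mg/h

Convert clearance: 300 mL/min × 60 min/h ÷ 1000 mL/L = 18.00 L/h
Infusion rate = CL · Css = 18.00 L/h × 36.7 mg/L = 660.6 mg/h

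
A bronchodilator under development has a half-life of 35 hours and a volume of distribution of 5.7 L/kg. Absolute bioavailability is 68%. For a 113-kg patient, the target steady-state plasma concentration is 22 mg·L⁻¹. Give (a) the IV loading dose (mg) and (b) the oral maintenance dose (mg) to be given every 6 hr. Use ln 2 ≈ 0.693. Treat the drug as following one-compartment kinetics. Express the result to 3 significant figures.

Vd = 5.7 L/kg × 113 kg = 644.1 L
LD = Vd × C = 644.1 × 22 = 14170 mg
CL = 0.693 × Vd / t½ = 0.693 × 644.1 / 35 = 12.75 L/h
D = CL × Css × τ / F = 12.75 × 22 × 6 / 0.68 = 2475 mg

(a) 14200 mg; (b) 2480 mg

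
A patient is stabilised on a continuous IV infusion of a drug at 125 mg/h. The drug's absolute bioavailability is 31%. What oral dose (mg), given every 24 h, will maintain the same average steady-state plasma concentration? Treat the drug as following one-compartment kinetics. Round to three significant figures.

To maintain the same Css, the systemic dosing rate must be unchanged: F·D/τ = infusion rate.
D = rate × τ / F = 125 × 24 / 0.31 = 9677 mg

9680 mg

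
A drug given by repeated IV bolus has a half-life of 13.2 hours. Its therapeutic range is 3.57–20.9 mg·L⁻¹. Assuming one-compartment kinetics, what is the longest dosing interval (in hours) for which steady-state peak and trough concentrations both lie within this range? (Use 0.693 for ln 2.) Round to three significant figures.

33.7 h

k = 0.693 / t½ = 0.693 / 13.2 = 0.05250 h⁻¹
Between IV bolus doses, concentration decays as C = C₀·e^(−kτ), so C_peak/C_trough = e^(kτ).
τ_max = ln(C_peak/C_trough) / k = ln(20.9/3.57) / 0.05250 = 1.767 / 0.05250 = 33.66 h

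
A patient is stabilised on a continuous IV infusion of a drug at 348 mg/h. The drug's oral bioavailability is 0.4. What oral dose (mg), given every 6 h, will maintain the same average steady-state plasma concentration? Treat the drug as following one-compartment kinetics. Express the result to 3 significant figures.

To maintain the same Css, the systemic dosing rate must be unchanged: F·D/τ = infusion rate.
D = rate × τ / F = 348 × 6 / 0.4 = 5220 mg

5220 mg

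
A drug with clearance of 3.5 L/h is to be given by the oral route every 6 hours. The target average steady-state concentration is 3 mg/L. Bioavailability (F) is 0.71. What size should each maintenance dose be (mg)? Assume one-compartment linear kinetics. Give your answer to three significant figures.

At steady state, dose per interval replaces the amount cleared in that interval: F·D/τ = CL·Css.
D = CL × Css × τ / F = 3.500 × 3 × 6 / 0.71 = 88.73 mg

88.7 mg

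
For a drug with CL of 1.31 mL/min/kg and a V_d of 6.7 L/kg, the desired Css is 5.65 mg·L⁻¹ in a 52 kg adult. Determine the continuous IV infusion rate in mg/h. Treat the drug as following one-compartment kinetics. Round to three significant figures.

CL = 1.31 mL/min/kg × 52 kg = 68.12 mL/min = 68.12 × 60/1000 = 4.087 L/h
R₀ = 4.087 × 5.65 = 23.09 mg/h

23.1 mg/h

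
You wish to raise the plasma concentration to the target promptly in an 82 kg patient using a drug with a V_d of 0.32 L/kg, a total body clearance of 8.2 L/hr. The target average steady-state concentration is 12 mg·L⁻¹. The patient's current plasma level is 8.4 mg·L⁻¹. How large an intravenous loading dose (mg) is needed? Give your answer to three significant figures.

Total Vd = 0.32 × 82 = 26.24 L
Concentration deficit ΔC = 12 − 8.4 = 3.600 mg/L
LD = Vd × ΔC = 26.24 × 3.600 = 94.46 mg

94.5 mg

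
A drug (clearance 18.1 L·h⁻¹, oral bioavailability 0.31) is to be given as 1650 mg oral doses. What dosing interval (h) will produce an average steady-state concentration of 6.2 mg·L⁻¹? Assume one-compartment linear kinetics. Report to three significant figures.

F·D/τ = CL·Css → τ = F·D / (CL·Css).
τ = 0.31 × 1650 / (18.1 × 6.2) = 4.558 h

4.56 h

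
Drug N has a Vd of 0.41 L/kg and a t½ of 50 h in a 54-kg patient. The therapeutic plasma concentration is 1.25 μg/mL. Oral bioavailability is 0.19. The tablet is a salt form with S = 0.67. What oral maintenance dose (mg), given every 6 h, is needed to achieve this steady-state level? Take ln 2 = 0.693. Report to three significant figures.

18.1 mg

Vd = 0.41 L/kg × 54 kg = 22.14 L
k = 0.693/50 = 0.01386 h⁻¹, so CL = k·Vd = 0.01386 × 22.14 = 0.3069 L/h
D = CL × Css × τ / F / S = 0.3069 × 1.25 × 6 / 0.19 / 0.67 = 18.08 mg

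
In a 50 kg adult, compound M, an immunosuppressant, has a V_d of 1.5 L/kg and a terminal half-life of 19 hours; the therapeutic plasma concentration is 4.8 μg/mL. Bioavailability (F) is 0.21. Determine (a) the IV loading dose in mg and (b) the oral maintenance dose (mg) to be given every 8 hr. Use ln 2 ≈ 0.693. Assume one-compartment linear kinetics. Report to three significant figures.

(a) 360 mg; (b) 500 mg

Vd = 1.5 L/kg × 50 kg = 75.00 L
LD = Vd × C = 75.00 × 4.8 = 360.0 mg
CL = 0.693 × Vd / t½ = 0.693 × 75.00 / 19 = 2.736 L/h
D = CL × Css × τ / F = 2.736 × 4.8 × 8 / 0.21 = 500.3 mg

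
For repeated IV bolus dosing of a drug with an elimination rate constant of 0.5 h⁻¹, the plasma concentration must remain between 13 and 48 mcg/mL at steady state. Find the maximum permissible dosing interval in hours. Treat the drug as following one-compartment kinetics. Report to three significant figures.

Between IV bolus doses, concentration decays as C = C₀·e^(−kτ), so C_peak/C_trough = e^(kτ).
τ_max = ln(C_peak/C_trough) / k = ln(48/13) / 0.5000 = 1.306 / 0.5000 = 2.612 h

2.61 h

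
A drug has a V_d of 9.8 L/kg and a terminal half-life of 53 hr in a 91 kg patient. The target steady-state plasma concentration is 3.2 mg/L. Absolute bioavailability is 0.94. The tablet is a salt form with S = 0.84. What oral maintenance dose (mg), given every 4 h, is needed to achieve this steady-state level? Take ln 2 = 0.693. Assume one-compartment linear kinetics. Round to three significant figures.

Vd(total) = 91 kg × 9.8 L/kg = 891.8 L
CL = ln 2 · Vd / t½ = 0.693 × 891.8 / 53 = 11.66 L/h
D = CL × Css × τ / F / S = 11.66 × 3.2 × 4 / 0.94 / 0.84 = 189.0 mg

189 mg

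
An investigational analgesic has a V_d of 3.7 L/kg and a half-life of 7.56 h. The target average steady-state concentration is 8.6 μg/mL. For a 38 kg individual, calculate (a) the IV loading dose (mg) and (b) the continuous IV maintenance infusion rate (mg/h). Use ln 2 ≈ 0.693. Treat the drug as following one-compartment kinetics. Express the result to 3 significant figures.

Vd = 3.7 L/kg × 38 kg = 140.6 L
LD = Vd × C = 140.6 × 8.6 = 1209 mg
CL = 0.693 × Vd / t½ = 0.693 × 140.6 / 7.56 = 12.89 L/h
Infusion rate = CL × Css = 12.89 × 8.6 = 110.9 mg/h

(a) 1210 mg; (b) 111 mg/h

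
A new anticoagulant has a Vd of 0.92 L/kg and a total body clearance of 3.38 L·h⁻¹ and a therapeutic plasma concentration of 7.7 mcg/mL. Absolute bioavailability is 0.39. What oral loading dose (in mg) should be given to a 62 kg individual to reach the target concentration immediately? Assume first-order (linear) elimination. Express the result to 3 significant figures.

Vd = 0.92 L/kg × 62 kg = 57.04 L
LD = Vd × C / F = 57.04 × 7.700 / 0.39 = 1126 mg

1130 mg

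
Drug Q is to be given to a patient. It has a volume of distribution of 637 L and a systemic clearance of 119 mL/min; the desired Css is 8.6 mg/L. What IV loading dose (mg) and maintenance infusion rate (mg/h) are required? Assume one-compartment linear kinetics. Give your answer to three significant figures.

Loading: fill Vd to C_target → 637.0 L × 8.6 mg/L = 5478 mg
CL = 119 mL/min = 119 × 0.06 = 7.140 L/h
Maintenance: replace elimination → rate = CL × Css = 7.140 × 8.6 = 61.40 mg/h

(a) 5480 mg; (b) 61.4 mg/h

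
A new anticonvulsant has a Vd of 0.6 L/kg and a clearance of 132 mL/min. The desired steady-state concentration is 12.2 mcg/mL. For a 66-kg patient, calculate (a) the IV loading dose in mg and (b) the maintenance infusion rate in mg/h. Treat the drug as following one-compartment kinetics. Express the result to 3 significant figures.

Vd(total) = 66 kg × 0.6 L/kg = 39.60 L
LD = Vd · C_target = 39.60 × 12.2 = 483.1 mg
Convert clearance: 132 mL/min × 60 min/h ÷ 1000 mL/L = 7.920 L/h
Infusion rate = 7.920 L/h × 12.2 mg/L = 96.62 mg/h

(a) 483 mg; (b) 96.6 mg/h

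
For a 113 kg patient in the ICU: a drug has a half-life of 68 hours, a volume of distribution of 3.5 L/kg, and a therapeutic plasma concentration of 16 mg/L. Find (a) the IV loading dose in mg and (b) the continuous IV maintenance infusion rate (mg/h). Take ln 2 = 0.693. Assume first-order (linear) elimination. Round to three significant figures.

Total Vd = 3.5 × 113 = 395.5 L
LD = Vd × C = 395.5 × 16 = 6328 mg
CL = 0.693 × Vd / t½ = 0.693 × 395.5 / 68 = 4.031 L/h
Infusion rate = CL × Css = 4.031 × 16 = 64.50 mg/h

(a) 6330 mg; (b) 64.5 mg/h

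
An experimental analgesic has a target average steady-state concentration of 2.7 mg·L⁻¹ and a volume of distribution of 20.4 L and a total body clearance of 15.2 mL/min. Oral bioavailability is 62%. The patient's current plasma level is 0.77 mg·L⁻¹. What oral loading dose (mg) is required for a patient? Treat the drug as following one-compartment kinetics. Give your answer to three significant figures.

63.5 mg

Loading dose depends on Vd (not clearance): it fills the distribution volume.
Concentration deficit ΔC = 2.7 − 0.77 = 1.930 mg/L
LD = Vd × ΔC / F = 20.40 × 1.930 / 0.62 = 63.50 mg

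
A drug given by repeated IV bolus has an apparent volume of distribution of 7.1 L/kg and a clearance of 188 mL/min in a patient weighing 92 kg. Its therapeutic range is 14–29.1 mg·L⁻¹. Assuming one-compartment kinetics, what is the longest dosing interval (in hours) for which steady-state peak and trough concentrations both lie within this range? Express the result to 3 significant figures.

42.4 h

Vd(total) = 92 kg × 7.1 L/kg = 653.2 L
Convert clearance: 188 mL/min × 60 min/h ÷ 1000 mL/L = 11.28 L/h
k = CL / Vd = 11.28 / 653.2 = 0.01727 h⁻¹
Between IV bolus doses, concentration decays as C = C₀·e^(−kτ), so C_peak/C_trough = e^(kτ).
τ_max = ln(C_peak/C_trough) / k = ln(29.1/14) / 0.01727 = 0.7317 / 0.01727 = 42.37 h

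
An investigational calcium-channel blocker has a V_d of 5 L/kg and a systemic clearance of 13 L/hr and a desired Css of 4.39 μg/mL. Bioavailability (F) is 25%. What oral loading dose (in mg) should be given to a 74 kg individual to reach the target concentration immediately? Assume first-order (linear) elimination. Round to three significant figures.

Vd = 5 L/kg × 74 kg = 370.0 L
LD = Vd × C / F = 370.0 × 4.390 / 0.25 = 6497 mg

6500 mg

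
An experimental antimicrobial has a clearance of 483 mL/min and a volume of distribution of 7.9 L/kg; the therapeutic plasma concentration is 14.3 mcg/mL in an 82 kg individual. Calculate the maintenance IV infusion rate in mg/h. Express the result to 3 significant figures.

414 mg/h

CL = 483 mL/min = 483 × 0.06 = 28.98 L/h
Vd does not affect the maintenance rate; only clearance governs steady-state input.
Rate = CL × Css = 28.98 × 14.3 = 414.4 mg/h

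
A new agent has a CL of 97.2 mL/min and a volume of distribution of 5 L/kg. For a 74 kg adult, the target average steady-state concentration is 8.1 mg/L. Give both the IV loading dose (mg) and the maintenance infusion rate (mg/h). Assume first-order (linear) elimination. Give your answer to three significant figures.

(a) 3000 mg; (b) 47.2 mg/h

Vd(total) = 74 kg × 5 L/kg = 370.0 L
Loading dose = Vd × C = 370.0 × 8.1 = 2997 mg
CL = 97.2 mL/min × 60/1000 = 5.832 L/h
Infusion rate = 5.832 L/h × 8.1 mg/L = 47.24 mg/h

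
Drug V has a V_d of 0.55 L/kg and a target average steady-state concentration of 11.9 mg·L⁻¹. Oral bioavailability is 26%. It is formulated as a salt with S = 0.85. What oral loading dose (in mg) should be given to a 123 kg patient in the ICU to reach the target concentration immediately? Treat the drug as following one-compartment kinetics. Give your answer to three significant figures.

Vd(total) = 123 kg × 0.55 L/kg = 67.65 L
LD = Vd × C / F / S = 67.65 × 11.90 / 0.26 / 0.85 = 3643 mg

3640 mg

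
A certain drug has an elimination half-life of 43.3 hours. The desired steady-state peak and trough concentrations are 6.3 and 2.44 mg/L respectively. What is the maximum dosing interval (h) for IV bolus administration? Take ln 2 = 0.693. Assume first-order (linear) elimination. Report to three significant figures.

k = 0.693 / t½ = 0.693 / 43.3 = 0.01600 h⁻¹
Between IV bolus doses, concentration decays as C = C₀·e^(−kτ), so C_peak/C_trough = e^(kτ).
τ_max = ln(C_peak/C_trough) / k = ln(6.3/2.44) / 0.01600 = 0.9486 / 0.01600 = 59.29 h

59.3 h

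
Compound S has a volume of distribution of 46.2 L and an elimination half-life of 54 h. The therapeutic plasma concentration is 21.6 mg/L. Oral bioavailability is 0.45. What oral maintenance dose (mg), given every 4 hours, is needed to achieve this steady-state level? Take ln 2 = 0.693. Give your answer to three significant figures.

114 mg

k = 0.693/54 = 0.01283 h⁻¹, so CL = k·Vd = 0.01283 × 46.20 = 0.5927 L/h
D = CL × Css × τ / F = 0.5927 × 21.6 × 4 / 0.45 = 113.8 mg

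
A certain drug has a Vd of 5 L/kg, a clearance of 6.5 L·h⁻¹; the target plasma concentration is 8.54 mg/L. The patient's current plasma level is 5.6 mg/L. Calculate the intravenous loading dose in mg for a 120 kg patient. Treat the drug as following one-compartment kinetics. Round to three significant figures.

1760 mg

Total Vd = 5 × 120 = 600.0 L
LD is governed by Vd — clearance does not enter the loading-dose calculation.
Concentration deficit ΔC = 8.54 − 5.6 = 2.940 mg/L
LD = Vd × ΔC = 600.0 × 2.940 = 1764 mg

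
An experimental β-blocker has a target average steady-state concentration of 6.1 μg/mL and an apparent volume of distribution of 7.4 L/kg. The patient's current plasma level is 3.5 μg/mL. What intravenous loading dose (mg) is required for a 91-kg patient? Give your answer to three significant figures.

Total Vd = 7.4 × 91 = 673.4 L
The loading dose fills Vd to the target concentration.
Concentration deficit ΔC = 6.1 − 3.5 = 2.600 mg/L
LD = Vd × ΔC = 673.4 × 2.600 = 1751 mg

1750 mg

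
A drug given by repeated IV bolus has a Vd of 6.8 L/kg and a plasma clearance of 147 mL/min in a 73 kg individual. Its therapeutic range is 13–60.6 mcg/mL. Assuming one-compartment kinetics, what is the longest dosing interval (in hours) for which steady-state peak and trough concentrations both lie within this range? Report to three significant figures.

Vd = 6.8 L/kg × 73 kg = 496.4 L
CL = 147 mL/min × 60/1000 = 8.820 L/h
k = CL / Vd = 8.820 / 496.4 = 0.01777 h⁻¹
Between IV bolus doses, concentration decays as C = C₀·e^(−kτ), so C_peak/C_trough = e^(kτ).
τ_max = ln(C_peak/C_trough) / k = ln(60.6/13) / 0.01777 = 1.539 / 0.01777 = 86.61 h

86.6 h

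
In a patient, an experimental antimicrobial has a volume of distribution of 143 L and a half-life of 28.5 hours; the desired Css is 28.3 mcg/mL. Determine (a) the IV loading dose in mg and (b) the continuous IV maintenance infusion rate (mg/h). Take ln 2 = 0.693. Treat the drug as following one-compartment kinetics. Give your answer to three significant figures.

(a) 4050 mg; (b) 98.4 mg/h

LD = Vd × C = 143.0 × 28.3 = 4047 mg
CL = 0.693 × Vd / t½ = 0.693 × 143.0 / 28.5 = 3.477 L/h
Infusion rate = CL × Css = 3.477 × 28.3 = 98.40 mg/h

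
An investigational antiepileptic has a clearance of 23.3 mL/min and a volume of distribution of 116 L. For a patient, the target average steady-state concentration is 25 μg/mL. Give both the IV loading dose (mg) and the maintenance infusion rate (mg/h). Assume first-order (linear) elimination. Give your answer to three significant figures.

Loading dose = Vd × C = 116.0 × 25 = 2900 mg
CL = 23.3 mL/min = 23.3 × 0.06 = 1.398 L/h
Maintenance: replace elimination → rate = CL × Css = 1.398 × 25 = 34.95 mg/h

(a) 2900 mg; (b) 35.0 mg/h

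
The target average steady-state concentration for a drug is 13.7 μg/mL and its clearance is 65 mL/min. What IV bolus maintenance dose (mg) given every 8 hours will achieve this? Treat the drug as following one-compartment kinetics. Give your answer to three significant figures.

CL = 65 mL/min = 65 × 0.06 = 3.900 L/h
D = CL × Css × τ = 3.900 × 13.7 × 8 = 427.4 mg

427 mg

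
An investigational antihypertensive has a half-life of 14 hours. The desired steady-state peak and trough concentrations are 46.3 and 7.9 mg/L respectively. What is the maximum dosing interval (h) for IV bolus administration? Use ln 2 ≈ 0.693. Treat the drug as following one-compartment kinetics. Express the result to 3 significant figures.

35.7 h

k = 0.693 / t½ = 0.693 / 14 = 0.04950 h⁻¹
Between IV bolus doses, concentration decays as C = C₀·e^(−kτ), so C_peak/C_trough = e^(kτ).
τ_max = ln(C_peak/C_trough) / k = ln(46.3/7.9) / 0.04950 = 1.768 / 0.04950 = 35.72 h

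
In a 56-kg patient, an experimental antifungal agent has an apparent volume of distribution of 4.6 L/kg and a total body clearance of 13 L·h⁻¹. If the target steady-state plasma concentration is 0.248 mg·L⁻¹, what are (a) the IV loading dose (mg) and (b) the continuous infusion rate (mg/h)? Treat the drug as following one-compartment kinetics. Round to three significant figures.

Vd(total) = 56 kg × 4.6 L/kg = 257.6 L
LD = Vd · C_target = 257.6 × 0.248 = 63.88 mg
Infusion rate = 13.00 L/h × 0.248 mg/L = 3.224 mg/h

(a) 63.9 mg; (b) 3.22 mg/h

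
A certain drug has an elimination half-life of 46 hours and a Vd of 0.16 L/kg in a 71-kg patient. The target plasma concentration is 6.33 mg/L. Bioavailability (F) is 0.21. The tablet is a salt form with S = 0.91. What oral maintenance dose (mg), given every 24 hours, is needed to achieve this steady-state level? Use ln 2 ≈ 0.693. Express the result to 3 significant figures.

Total Vd = 0.16 × 71 = 11.36 L
k = 0.693/46 = 0.01507 h⁻¹, so CL = k·Vd = 0.01507 × 11.36 = 0.1712 L/h
D = CL × Css × τ / F / S = 0.1712 × 6.33 × 24 / 0.21 / 0.91 = 136.1 mg

136 mg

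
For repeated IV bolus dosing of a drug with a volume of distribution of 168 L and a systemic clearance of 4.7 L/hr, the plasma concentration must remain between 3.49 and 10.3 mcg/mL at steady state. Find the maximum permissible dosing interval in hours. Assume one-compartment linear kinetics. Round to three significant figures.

k = CL / Vd = 4.700 / 168.0 = 0.02798 h⁻¹
Between IV bolus doses, concentration decays as C = C₀·e^(−kτ), so C_peak/C_trough = e^(kτ).
τ_max = ln(C_peak/C_trough) / k = ln(10.3/3.49) / 0.02798 = 1.082 / 0.02798 = 38.67 h

38.7 h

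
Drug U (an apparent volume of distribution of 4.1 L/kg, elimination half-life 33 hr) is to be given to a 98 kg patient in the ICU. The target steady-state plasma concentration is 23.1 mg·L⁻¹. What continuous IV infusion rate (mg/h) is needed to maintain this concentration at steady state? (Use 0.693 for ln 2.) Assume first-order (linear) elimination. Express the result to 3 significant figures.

195 mg/h

Vd = 4.1 L/kg × 98 kg = 401.8 L
CL = 0.693 × Vd / t½ = 0.693 × 401.8 / 33 = 8.438 L/h
Infusion rate = CL × Css = 8.438 × 23.1 = 194.9 mg/h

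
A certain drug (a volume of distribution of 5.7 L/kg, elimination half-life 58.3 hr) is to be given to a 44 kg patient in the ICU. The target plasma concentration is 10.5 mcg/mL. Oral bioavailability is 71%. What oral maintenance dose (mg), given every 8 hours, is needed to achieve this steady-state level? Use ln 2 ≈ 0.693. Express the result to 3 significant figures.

Total Vd = 5.7 × 44 = 250.8 L
CL = ln 2 · Vd / t½ = 0.693 × 250.8 / 58.3 = 2.981 L/h
D = CL × Css × τ / F = 2.981 × 10.5 × 8 / 0.71 = 352.7 mg

353 mg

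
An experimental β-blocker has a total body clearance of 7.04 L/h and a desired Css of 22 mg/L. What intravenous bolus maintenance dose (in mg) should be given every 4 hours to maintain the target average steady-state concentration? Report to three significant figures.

620 mg

D = CL × Css × τ = 7.040 × 22 × 4 = 619.5 mg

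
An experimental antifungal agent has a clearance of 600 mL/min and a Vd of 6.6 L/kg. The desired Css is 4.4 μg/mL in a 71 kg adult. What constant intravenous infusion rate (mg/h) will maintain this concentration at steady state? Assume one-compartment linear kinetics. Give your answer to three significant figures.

CL = 600 mL/min = 600 × 0.06 = 36.00 L/h
Rate = CL × Css = 36.00 × 4.4 = 158.4 mg/h

158 mg/h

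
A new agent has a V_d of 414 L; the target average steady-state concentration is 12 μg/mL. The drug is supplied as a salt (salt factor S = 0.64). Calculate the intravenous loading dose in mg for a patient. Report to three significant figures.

7760 mg

LD = Vd × C / S = 414.0 × 12.00 / 0.64 = 7763 mg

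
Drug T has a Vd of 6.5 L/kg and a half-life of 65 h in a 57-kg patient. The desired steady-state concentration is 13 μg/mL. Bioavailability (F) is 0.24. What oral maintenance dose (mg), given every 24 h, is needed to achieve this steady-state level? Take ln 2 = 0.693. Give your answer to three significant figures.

Total Vd = 6.5 × 57 = 370.5 L
k = 0.693/65 = 0.01066 h⁻¹, so CL = k·Vd = 0.01066 × 370.5 = 3.950 L/h
D = CL × Css × τ / F = 3.950 × 13 × 24 / 0.24 = 5135 mg

5140 mg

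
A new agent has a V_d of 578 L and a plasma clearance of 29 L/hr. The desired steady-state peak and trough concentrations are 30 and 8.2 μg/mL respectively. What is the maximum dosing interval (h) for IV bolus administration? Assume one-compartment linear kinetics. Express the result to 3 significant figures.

k = CL / Vd = 29.00 / 578.0 = 0.05017 h⁻¹
Between IV bolus doses, concentration decays as C = C₀·e^(−kτ), so C_peak/C_trough = e^(kτ).
τ_max = ln(C_peak/C_trough) / k = ln(30/8.2) / 0.05017 = 1.297 / 0.05017 = 25.85 h

25.9 h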